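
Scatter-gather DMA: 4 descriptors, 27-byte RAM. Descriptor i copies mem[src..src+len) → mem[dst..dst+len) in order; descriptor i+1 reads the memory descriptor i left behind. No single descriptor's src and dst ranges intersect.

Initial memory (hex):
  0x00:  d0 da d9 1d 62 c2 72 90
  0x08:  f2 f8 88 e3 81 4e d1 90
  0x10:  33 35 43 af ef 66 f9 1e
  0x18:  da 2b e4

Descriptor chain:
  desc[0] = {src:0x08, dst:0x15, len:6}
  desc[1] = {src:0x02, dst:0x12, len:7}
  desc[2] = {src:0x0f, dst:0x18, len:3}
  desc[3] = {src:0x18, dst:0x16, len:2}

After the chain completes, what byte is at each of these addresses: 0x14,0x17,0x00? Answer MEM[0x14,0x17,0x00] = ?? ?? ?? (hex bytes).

D0: mem[0x15..0x1a] <- [f2 f8 88 e3 81 4e]
D1: mem[0x12..0x18] <- [d9 1d 62 c2 72 90 f2]
D2: mem[0x18..0x1a] <- [90 33 35]
D3: mem[0x16..0x17] <- [90 33]
query mem[0x14]=0x62, mem[0x17]=0x33, mem[0x00]=0xd0

MEM[0x14,0x17,0x00] = 62 33 d0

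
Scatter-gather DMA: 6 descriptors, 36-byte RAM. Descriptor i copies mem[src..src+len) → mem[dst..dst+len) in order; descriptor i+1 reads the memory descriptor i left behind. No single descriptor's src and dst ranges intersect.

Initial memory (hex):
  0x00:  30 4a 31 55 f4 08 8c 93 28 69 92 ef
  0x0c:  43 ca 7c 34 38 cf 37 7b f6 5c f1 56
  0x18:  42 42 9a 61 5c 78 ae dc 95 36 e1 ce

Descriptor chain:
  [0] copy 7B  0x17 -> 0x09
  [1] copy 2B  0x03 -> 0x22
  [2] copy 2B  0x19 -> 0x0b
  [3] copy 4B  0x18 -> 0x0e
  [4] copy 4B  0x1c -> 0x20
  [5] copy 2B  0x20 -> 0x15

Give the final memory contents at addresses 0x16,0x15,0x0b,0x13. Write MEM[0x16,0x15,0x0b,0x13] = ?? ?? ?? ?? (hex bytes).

  after D0: wrote 7B at 0x09 = 5642429a615c78
  after D1: wrote 2B at 0x22 = 55f4
  after D2: wrote 2B at 0x0b = 429a
  after D3: wrote 4B at 0x0e = 42429a61
  after D4: wrote 4B at 0x20 = 5c78aedc
  after D5: wrote 2B at 0x15 = 5c78
query mem[0x16]=0x78, mem[0x15]=0x5c, mem[0x0b]=0x42, mem[0x13]=0x7b

MEM[0x16,0x15,0x0b,0x13] = 78 5c 42 7b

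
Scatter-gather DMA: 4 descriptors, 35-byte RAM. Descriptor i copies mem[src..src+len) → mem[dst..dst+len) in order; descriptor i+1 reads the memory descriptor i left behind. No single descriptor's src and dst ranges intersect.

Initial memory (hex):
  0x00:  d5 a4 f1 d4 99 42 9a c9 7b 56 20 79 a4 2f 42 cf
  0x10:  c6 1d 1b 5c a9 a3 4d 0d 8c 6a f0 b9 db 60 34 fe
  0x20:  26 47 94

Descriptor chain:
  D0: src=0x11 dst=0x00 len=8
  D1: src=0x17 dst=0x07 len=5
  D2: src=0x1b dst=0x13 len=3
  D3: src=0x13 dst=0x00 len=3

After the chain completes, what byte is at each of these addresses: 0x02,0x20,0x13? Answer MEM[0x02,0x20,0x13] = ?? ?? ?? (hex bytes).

#0 dst[0x00+8] := {0x1d,0x1b,0x5c,0xa9,0xa3,0x4d,0x0d,0x8c}
#1 dst[0x07+5] := {0x0d,0x8c,0x6a,0xf0,0xb9}
#2 dst[0x13+3] := {0xb9,0xdb,0x60}
#3 dst[0x00+3] := {0xb9,0xdb,0x60}
query mem[0x02]=0x60, mem[0x20]=0x26, mem[0x13]=0xb9

MEM[0x02,0x20,0x13] = 60 26 b9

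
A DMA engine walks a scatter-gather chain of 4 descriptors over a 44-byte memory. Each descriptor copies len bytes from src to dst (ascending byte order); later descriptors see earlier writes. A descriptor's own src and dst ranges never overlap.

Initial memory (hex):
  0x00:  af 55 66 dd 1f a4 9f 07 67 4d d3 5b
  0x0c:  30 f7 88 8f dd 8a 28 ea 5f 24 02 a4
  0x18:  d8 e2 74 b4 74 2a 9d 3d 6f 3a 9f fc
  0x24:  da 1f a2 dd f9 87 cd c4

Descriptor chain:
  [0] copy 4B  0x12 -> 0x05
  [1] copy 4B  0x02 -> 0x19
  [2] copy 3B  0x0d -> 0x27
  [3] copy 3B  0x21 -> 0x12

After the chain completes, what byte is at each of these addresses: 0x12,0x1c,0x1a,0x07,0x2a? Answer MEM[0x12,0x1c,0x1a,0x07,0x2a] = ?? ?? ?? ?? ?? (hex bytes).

D0: mem[0x05..0x08] <- [28 ea 5f 24]
D1: mem[0x19..0x1c] <- [66 dd 1f 28]
D2: mem[0x27..0x29] <- [f7 88 8f]
D3: mem[0x12..0x14] <- [3a 9f fc]
query mem[0x12]=0x3a, mem[0x1c]=0x28, mem[0x1a]=0xdd, mem[0x07]=0x5f, mem[0x2a]=0xcd

MEM[0x12,0x1c,0x1a,0x07,0x2a] = 3a 28 dd 5f cd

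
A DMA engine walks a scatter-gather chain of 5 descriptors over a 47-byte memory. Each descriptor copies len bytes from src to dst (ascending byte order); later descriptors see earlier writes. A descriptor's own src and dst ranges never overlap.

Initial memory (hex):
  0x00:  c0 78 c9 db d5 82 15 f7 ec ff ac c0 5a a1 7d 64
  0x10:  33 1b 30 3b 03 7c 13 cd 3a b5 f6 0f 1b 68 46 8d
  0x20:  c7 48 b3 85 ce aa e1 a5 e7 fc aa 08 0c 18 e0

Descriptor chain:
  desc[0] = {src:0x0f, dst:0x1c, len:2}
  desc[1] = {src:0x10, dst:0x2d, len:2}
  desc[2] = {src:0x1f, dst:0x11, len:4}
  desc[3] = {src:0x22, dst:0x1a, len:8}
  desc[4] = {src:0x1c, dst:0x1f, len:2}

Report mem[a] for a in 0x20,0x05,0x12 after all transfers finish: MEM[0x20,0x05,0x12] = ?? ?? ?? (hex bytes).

  after D0: wrote 2B at 0x1c = 6433
  after D1: wrote 2B at 0x2d = 331b
  after D2: wrote 4B at 0x11 = 8dc748b3
  after D3: wrote 8B at 0x1a = b385ceaae1a5e7fc
  after D4: wrote 2B at 0x1f = ceaa
query mem[0x20]=0xaa, mem[0x05]=0x82, mem[0x12]=0xc7

MEM[0x20,0x05,0x12] = aa 82 c7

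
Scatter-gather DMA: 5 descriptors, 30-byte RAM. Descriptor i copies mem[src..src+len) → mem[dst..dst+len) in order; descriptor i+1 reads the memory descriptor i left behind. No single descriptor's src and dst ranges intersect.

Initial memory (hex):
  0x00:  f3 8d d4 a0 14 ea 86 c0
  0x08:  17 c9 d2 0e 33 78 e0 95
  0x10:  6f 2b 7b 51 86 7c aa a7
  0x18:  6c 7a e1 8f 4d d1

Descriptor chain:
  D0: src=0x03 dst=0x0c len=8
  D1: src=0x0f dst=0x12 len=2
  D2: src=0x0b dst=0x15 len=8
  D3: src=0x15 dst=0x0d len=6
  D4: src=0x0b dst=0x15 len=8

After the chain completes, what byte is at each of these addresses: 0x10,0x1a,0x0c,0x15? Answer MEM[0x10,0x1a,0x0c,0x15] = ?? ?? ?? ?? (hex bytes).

D0: mem[0x0c..0x13] <- [a0 14 ea 86 c0 17 c9 d2]
D1: mem[0x12..0x13] <- [86 c0]
D2: mem[0x15..0x1c] <- [0e a0 14 ea 86 c0 17 86]
D3: mem[0x0d..0x12] <- [0e a0 14 ea 86 c0]
D4: mem[0x15..0x1c] <- [0e a0 0e a0 14 ea 86 c0]
query mem[0x10]=0xea, mem[0x1a]=0xea, mem[0x0c]=0xa0, mem[0x15]=0x0e

MEM[0x10,0x1a,0x0c,0x15] = ea ea a0 0e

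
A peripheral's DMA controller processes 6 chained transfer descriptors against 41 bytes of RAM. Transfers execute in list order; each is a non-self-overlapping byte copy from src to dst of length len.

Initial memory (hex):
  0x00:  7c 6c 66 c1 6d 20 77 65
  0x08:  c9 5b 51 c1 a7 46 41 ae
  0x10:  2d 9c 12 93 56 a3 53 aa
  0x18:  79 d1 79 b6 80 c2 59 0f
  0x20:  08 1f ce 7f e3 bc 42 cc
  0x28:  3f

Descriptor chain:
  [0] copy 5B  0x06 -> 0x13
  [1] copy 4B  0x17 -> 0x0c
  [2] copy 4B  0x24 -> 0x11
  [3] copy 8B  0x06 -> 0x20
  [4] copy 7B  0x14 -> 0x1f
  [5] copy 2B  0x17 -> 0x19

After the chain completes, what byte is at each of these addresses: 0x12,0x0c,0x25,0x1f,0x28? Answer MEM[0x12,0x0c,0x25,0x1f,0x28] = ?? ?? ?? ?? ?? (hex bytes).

[0] 0x06->0x13 len=5 : 77 65 c9 5b 51
[1] 0x17->0x0c len=4 : 51 79 d1 79
[2] 0x24->0x11 len=4 : e3 bc 42 cc
[3] 0x06->0x20 len=8 : 77 65 c9 5b 51 c1 51 79
[4] 0x14->0x1f len=7 : cc c9 5b 51 79 d1 79
[5] 0x17->0x19 len=2 : 51 79
query mem[0x12]=0xbc, mem[0x0c]=0x51, mem[0x25]=0x79, mem[0x1f]=0xcc, mem[0x28]=0x3f

MEM[0x12,0x0c,0x25,0x1f,0x28] = bc 51 79 cc 3f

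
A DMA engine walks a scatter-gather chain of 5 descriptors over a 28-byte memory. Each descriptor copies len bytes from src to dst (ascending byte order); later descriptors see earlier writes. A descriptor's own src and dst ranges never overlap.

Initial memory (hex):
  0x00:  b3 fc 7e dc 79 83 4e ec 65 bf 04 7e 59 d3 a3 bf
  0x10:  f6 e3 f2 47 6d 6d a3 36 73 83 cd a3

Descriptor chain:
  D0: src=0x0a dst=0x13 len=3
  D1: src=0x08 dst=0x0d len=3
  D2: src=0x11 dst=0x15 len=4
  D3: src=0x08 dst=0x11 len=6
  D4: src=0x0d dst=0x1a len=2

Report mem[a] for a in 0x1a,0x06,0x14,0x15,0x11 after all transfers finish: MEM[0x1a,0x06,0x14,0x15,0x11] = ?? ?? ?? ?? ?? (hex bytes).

#0 dst[0x13+3] := {0x04,0x7e,0x59}
#1 dst[0x0d+3] := {0x65,0xbf,0x04}
#2 dst[0x15+4] := {0xe3,0xf2,0x04,0x7e}
#3 dst[0x11+6] := {0x65,0xbf,0x04,0x7e,0x59,0x65}
#4 dst[0x1a+2] := {0x65,0xbf}
query mem[0x1a]=0x65, mem[0x06]=0x4e, mem[0x14]=0x7e, mem[0x15]=0x59, mem[0x11]=0x65

MEM[0x1a,0x06,0x14,0x15,0x11] = 65 4e 7e 59 65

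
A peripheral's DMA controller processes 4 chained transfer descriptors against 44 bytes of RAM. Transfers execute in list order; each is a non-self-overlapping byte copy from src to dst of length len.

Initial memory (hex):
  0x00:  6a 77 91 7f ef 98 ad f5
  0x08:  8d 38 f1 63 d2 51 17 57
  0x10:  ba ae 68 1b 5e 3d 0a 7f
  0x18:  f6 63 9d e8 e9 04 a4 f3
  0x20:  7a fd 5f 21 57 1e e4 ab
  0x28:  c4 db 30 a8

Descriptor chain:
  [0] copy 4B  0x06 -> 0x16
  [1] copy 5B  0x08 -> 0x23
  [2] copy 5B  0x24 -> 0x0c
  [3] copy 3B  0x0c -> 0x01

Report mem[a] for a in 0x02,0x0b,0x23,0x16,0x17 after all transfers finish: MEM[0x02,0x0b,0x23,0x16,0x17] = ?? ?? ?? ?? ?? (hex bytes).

#0 dst[0x16+4] := {0xad,0xf5,0x8d,0x38}
#1 dst[0x23+5] := {0x8d,0x38,0xf1,0x63,0xd2}
#2 dst[0x0c+5] := {0x38,0xf1,0x63,0xd2,0xc4}
#3 dst[0x01+3] := {0x38,0xf1,0x63}
query mem[0x02]=0xf1, mem[0x0b]=0x63, mem[0x23]=0x8d, mem[0x16]=0xad, mem[0x17]=0xf5

MEM[0x02,0x0b,0x23,0x16,0x17] = f1 63 8d ad f5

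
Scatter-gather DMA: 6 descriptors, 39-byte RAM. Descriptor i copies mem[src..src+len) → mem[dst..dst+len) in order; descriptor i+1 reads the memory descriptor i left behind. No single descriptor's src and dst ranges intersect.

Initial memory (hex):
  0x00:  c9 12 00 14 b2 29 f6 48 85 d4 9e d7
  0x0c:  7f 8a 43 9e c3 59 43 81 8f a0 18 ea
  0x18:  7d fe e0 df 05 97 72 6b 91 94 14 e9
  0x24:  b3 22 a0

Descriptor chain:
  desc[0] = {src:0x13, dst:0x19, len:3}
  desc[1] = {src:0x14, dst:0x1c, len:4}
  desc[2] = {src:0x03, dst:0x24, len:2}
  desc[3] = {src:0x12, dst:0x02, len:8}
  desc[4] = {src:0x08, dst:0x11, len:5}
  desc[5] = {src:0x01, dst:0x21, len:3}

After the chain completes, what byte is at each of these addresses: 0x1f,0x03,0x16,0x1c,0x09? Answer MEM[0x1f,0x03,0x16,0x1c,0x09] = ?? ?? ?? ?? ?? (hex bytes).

D0: mem[0x19..0x1b] <- [81 8f a0]
D1: mem[0x1c..0x1f] <- [8f a0 18 ea]
D2: mem[0x24..0x25] <- [14 b2]
D3: mem[0x02..0x09] <- [43 81 8f a0 18 ea 7d 81]
D4: mem[0x11..0x15] <- [7d 81 9e d7 7f]
D5: mem[0x21..0x23] <- [12 43 81]
query mem[0x1f]=0xea, mem[0x03]=0x81, mem[0x16]=0x18, mem[0x1c]=0x8f, mem[0x09]=0x81

MEM[0x1f,0x03,0x16,0x1c,0x09] = ea 81 18 8f 81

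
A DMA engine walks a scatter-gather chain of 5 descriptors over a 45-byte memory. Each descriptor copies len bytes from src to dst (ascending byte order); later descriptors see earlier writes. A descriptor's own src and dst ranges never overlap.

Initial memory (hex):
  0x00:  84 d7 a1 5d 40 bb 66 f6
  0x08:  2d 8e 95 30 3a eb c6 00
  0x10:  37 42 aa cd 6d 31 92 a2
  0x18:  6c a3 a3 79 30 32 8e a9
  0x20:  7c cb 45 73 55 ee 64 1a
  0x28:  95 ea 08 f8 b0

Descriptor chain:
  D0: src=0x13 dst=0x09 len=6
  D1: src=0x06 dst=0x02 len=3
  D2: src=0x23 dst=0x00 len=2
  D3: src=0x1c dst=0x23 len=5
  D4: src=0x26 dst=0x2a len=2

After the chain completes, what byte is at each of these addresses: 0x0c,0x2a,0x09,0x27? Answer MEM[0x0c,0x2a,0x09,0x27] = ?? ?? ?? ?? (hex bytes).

  after D0: wrote 6B at 0x09 = cd6d3192a26c
  after D1: wrote 3B at 0x02 = 66f62d
  after D2: wrote 2B at 0x00 = 7355
  after D3: wrote 5B at 0x23 = 30328ea97c
  after D4: wrote 2B at 0x2a = a97c
query mem[0x0c]=0x92, mem[0x2a]=0xa9, mem[0x09]=0xcd, mem[0x27]=0x7c

MEM[0x0c,0x2a,0x09,0x27] = 92 a9 cd 7c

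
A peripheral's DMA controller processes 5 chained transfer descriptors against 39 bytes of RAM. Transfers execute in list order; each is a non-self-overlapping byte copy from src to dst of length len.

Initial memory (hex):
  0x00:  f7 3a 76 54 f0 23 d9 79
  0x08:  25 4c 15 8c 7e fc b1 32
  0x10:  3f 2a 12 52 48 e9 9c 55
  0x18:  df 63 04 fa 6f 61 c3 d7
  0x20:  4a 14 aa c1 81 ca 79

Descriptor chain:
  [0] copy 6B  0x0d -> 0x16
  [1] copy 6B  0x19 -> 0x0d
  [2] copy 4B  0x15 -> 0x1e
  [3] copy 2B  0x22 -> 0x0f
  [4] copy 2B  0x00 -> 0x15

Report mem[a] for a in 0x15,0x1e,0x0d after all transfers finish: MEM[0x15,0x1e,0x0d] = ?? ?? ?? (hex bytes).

MEM[0x15,0x1e,0x0d] = f7 e9 3f

  after D0: wrote 6B at 0x16 = fcb1323f2a12
  after D1: wrote 6B at 0x0d = 3f2a126f61c3
  after D2: wrote 4B at 0x1e = e9fcb132
  after D3: wrote 2B at 0x0f = aac1
  after D4: wrote 2B at 0x15 = f73a
query mem[0x15]=0xf7, mem[0x1e]=0xe9, mem[0x0d]=0x3f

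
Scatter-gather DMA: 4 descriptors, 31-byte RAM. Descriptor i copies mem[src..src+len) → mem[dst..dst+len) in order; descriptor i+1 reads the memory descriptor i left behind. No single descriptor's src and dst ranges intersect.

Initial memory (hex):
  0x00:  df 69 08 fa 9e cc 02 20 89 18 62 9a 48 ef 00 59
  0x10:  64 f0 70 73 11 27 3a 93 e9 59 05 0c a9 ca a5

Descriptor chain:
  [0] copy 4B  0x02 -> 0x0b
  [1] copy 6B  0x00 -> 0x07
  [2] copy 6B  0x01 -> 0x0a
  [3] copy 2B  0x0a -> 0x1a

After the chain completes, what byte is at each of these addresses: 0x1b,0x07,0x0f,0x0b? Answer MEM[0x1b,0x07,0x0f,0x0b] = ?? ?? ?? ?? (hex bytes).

  after D0: wrote 4B at 0x0b = 08fa9ecc
  after D1: wrote 6B at 0x07 = df6908fa9ecc
  after D2: wrote 6B at 0x0a = 6908fa9ecc02
  after D3: wrote 2B at 0x1a = 6908
query mem[0x1b]=0x08, mem[0x07]=0xdf, mem[0x0f]=0x02, mem[0x0b]=0x08

MEM[0x1b,0x07,0x0f,0x0b] = 08 df 02 08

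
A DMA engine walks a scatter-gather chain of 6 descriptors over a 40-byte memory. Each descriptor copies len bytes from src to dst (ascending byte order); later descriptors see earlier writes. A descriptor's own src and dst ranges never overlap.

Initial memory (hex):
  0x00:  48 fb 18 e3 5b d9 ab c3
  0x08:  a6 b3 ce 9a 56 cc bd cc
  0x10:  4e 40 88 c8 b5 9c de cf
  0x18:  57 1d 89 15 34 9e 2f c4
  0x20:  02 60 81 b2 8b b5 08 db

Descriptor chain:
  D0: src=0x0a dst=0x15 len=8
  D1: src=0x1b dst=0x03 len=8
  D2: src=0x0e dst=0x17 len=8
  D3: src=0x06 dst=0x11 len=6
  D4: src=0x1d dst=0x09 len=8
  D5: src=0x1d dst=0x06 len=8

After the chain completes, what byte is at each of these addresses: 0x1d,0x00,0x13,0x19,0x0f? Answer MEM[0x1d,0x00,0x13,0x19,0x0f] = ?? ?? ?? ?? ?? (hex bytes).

MEM[0x1d,0x00,0x13,0x19,0x0f] = b5 48 02 4e b2

[0] 0x0a->0x15 len=8 : ce 9a 56 cc bd cc 4e 40
[1] 0x1b->0x03 len=8 : 4e 40 9e 2f c4 02 60 81
[2] 0x0e->0x17 len=8 : bd cc 4e 40 88 c8 b5 ce
[3] 0x06->0x11 len=6 : 2f c4 02 60 81 9a
[4] 0x1d->0x09 len=8 : b5 ce c4 02 60 81 b2 8b
[5] 0x1d->0x06 len=8 : b5 ce c4 02 60 81 b2 8b
query mem[0x1d]=0xb5, mem[0x00]=0x48, mem[0x13]=0x02, mem[0x19]=0x4e, mem[0x0f]=0xb2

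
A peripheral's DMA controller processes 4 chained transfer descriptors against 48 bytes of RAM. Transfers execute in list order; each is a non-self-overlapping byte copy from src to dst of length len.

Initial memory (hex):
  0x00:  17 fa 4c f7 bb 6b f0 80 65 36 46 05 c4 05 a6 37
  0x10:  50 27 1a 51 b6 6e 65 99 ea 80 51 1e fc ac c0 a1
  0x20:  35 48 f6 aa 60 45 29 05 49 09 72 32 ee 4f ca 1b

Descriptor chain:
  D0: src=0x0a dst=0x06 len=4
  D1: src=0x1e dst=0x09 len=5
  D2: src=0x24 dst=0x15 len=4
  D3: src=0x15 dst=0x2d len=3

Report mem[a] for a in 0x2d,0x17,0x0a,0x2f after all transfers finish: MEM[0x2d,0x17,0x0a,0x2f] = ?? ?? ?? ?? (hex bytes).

MEM[0x2d,0x17,0x0a,0x2f] = 60 29 a1 29

#0 dst[0x06+4] := {0x46,0x05,0xc4,0x05}
#1 dst[0x09+5] := {0xc0,0xa1,0x35,0x48,0xf6}
#2 dst[0x15+4] := {0x60,0x45,0x29,0x05}
#3 dst[0x2d+3] := {0x60,0x45,0x29}
query mem[0x2d]=0x60, mem[0x17]=0x29, mem[0x0a]=0xa1, mem[0x2f]=0x29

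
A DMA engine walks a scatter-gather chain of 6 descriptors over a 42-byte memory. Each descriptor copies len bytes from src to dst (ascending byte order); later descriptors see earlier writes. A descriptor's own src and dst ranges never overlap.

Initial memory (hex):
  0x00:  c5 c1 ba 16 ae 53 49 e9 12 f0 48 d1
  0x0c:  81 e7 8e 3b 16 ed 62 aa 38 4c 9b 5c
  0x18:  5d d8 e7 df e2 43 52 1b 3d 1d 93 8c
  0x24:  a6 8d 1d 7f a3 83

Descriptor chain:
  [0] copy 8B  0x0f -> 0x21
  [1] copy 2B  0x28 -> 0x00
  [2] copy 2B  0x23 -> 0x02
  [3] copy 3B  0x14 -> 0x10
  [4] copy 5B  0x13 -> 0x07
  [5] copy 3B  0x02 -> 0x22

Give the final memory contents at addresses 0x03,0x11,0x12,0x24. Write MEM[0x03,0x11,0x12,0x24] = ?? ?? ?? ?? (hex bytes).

MEM[0x03,0x11,0x12,0x24] = 62 4c 9b ae

  after D0: wrote 8B at 0x21 = 3b16ed62aa384c9b
  after D1: wrote 2B at 0x00 = 9b83
  after D2: wrote 2B at 0x02 = ed62
  after D3: wrote 3B at 0x10 = 384c9b
  after D4: wrote 5B at 0x07 = aa384c9b5c
  after D5: wrote 3B at 0x22 = ed62ae
query mem[0x03]=0x62, mem[0x11]=0x4c, mem[0x12]=0x9b, mem[0x24]=0xae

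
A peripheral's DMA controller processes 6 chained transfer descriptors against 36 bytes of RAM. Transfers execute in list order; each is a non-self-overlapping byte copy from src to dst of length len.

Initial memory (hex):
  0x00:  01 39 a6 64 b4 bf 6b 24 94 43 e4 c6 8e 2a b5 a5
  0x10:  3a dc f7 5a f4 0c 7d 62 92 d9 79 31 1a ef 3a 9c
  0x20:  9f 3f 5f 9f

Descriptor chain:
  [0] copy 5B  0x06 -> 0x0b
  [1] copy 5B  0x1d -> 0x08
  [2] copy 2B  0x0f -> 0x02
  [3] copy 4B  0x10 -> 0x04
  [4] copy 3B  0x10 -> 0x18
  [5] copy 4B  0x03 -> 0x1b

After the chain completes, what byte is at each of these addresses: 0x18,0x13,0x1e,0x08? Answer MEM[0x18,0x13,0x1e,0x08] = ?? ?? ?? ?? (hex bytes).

#0 dst[0x0b+5] := {0x6b,0x24,0x94,0x43,0xe4}
#1 dst[0x08+5] := {0xef,0x3a,0x9c,0x9f,0x3f}
#2 dst[0x02+2] := {0xe4,0x3a}
#3 dst[0x04+4] := {0x3a,0xdc,0xf7,0x5a}
#4 dst[0x18+3] := {0x3a,0xdc,0xf7}
#5 dst[0x1b+4] := {0x3a,0x3a,0xdc,0xf7}
query mem[0x18]=0x3a, mem[0x13]=0x5a, mem[0x1e]=0xf7, mem[0x08]=0xef

MEM[0x18,0x13,0x1e,0x08] = 3a 5a f7 ef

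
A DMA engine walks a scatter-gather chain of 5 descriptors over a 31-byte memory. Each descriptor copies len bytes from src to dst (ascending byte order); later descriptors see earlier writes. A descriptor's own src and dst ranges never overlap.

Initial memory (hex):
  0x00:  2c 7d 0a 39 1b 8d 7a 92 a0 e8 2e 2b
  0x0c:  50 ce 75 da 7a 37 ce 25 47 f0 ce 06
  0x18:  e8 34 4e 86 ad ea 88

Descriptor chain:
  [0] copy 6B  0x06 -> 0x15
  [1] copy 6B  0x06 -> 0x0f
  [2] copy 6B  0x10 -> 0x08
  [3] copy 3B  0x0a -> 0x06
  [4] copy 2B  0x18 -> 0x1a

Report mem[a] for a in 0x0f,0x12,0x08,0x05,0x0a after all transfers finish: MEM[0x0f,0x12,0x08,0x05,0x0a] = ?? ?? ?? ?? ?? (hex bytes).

MEM[0x0f,0x12,0x08,0x05,0x0a] = 7a e8 2b 8d e8

[0] 0x06->0x15 len=6 : 7a 92 a0 e8 2e 2b
[1] 0x06->0x0f len=6 : 7a 92 a0 e8 2e 2b
[2] 0x10->0x08 len=6 : 92 a0 e8 2e 2b 7a
[3] 0x0a->0x06 len=3 : e8 2e 2b
[4] 0x18->0x1a len=2 : e8 2e
query mem[0x0f]=0x7a, mem[0x12]=0xe8, mem[0x08]=0x2b, mem[0x05]=0x8d, mem[0x0a]=0xe8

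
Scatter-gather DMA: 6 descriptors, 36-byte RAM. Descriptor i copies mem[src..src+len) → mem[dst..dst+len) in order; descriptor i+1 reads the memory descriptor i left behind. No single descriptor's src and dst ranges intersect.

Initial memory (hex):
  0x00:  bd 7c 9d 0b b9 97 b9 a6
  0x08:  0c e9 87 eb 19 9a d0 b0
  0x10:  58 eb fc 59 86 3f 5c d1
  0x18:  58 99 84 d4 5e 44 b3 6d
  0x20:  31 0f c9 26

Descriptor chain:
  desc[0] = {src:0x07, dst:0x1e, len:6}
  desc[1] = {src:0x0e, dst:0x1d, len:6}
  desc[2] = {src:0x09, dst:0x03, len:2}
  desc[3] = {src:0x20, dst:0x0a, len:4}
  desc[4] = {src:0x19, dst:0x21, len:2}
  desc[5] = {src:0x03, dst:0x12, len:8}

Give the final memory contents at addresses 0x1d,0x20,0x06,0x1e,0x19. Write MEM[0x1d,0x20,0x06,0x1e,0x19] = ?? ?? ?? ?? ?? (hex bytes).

[0] 0x07->0x1e len=6 : a6 0c e9 87 eb 19
[1] 0x0e->0x1d len=6 : d0 b0 58 eb fc 59
[2] 0x09->0x03 len=2 : e9 87
[3] 0x20->0x0a len=4 : eb fc 59 19
[4] 0x19->0x21 len=2 : 99 84
[5] 0x03->0x12 len=8 : e9 87 97 b9 a6 0c e9 eb
query mem[0x1d]=0xd0, mem[0x20]=0xeb, mem[0x06]=0xb9, mem[0x1e]=0xb0, mem[0x19]=0xeb

MEM[0x1d,0x20,0x06,0x1e,0x19] = d0 eb b9 b0 eb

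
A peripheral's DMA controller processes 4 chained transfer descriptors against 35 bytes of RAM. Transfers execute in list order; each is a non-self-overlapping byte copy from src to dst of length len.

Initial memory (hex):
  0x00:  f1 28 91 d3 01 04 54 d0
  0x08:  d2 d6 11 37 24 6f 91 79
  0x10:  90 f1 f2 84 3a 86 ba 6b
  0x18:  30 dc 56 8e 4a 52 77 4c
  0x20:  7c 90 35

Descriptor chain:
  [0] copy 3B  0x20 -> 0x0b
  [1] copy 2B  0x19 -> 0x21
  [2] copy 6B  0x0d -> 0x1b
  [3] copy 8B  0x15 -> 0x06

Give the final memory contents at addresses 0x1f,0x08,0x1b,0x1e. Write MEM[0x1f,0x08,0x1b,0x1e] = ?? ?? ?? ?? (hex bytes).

  after D0: wrote 3B at 0x0b = 7c9035
  after D1: wrote 2B at 0x21 = dc56
  after D2: wrote 6B at 0x1b = 35917990f1f2
  after D3: wrote 8B at 0x06 = 86ba6b30dc563591
query mem[0x1f]=0xf1, mem[0x08]=0x6b, mem[0x1b]=0x35, mem[0x1e]=0x90

MEM[0x1f,0x08,0x1b,0x1e] = f1 6b 35 90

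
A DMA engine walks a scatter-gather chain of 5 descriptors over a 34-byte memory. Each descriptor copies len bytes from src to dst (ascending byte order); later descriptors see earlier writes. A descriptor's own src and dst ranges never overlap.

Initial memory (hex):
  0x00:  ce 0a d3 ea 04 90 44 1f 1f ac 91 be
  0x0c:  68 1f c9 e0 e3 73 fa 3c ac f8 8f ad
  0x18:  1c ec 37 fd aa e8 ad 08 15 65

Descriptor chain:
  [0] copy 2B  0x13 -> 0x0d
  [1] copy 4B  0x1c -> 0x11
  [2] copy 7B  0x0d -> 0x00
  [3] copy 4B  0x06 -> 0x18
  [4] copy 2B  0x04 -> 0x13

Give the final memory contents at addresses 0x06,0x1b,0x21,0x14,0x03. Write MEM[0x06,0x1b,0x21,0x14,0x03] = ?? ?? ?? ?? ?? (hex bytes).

MEM[0x06,0x1b,0x21,0x14,0x03] = ad ac 65 e8 e3

[0] 0x13->0x0d len=2 : 3c ac
[1] 0x1c->0x11 len=4 : aa e8 ad 08
[2] 0x0d->0x00 len=7 : 3c ac e0 e3 aa e8 ad
[3] 0x06->0x18 len=4 : ad 1f 1f ac
[4] 0x04->0x13 len=2 : aa e8
query mem[0x06]=0xad, mem[0x1b]=0xac, mem[0x21]=0x65, mem[0x14]=0xe8, mem[0x03]=0xe3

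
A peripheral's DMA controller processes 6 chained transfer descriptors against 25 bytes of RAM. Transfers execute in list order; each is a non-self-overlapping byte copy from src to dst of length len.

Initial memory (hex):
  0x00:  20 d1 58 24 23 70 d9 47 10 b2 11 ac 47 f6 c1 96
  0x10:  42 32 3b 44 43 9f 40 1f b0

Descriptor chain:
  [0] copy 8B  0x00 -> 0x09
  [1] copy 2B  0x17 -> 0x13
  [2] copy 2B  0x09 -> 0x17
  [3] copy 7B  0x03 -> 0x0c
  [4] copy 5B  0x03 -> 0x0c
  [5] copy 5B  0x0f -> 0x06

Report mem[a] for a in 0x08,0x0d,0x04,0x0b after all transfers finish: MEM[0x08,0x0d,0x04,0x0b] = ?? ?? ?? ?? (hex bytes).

MEM[0x08,0x0d,0x04,0x0b] = 10 23 23 58

#0 dst[0x09+8] := {0x20,0xd1,0x58,0x24,0x23,0x70,0xd9,0x47}
#1 dst[0x13+2] := {0x1f,0xb0}
#2 dst[0x17+2] := {0x20,0xd1}
#3 dst[0x0c+7] := {0x24,0x23,0x70,0xd9,0x47,0x10,0x20}
#4 dst[0x0c+5] := {0x24,0x23,0x70,0xd9,0x47}
#5 dst[0x06+5] := {0xd9,0x47,0x10,0x20,0x1f}
query mem[0x08]=0x10, mem[0x0d]=0x23, mem[0x04]=0x23, mem[0x0b]=0x58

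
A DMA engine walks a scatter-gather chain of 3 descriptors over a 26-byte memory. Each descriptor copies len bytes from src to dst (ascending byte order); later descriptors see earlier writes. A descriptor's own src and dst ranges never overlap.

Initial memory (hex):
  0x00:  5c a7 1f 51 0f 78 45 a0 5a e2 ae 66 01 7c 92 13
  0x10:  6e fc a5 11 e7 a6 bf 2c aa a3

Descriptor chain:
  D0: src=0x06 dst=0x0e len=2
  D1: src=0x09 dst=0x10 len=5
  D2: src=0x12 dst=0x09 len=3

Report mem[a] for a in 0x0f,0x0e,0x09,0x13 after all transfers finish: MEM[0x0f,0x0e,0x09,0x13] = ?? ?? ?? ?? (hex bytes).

MEM[0x0f,0x0e,0x09,0x13] = a0 45 66 01

#0 dst[0x0e+2] := {0x45,0xa0}
#1 dst[0x10+5] := {0xe2,0xae,0x66,0x01,0x7c}
#2 dst[0x09+3] := {0x66,0x01,0x7c}
query mem[0x0f]=0xa0, mem[0x0e]=0x45, mem[0x09]=0x66, mem[0x13]=0x01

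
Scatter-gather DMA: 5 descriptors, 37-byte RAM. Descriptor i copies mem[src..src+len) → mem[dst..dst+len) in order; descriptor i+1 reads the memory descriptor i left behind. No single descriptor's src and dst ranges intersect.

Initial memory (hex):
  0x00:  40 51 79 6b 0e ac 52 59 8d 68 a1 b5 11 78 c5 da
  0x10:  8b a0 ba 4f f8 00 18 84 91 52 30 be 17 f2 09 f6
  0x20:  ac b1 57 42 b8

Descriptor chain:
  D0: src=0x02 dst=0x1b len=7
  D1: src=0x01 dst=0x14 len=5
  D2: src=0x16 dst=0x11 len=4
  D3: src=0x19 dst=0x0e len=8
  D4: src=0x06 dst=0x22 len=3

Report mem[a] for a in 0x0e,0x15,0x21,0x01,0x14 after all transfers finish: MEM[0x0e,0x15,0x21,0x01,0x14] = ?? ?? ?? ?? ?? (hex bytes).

#0 dst[0x1b+7] := {0x79,0x6b,0x0e,0xac,0x52,0x59,0x8d}
#1 dst[0x14+5] := {0x51,0x79,0x6b,0x0e,0xac}
#2 dst[0x11+4] := {0x6b,0x0e,0xac,0x52}
#3 dst[0x0e+8] := {0x52,0x30,0x79,0x6b,0x0e,0xac,0x52,0x59}
#4 dst[0x22+3] := {0x52,0x59,0x8d}
query mem[0x0e]=0x52, mem[0x15]=0x59, mem[0x21]=0x8d, mem[0x01]=0x51, mem[0x14]=0x52

MEM[0x0e,0x15,0x21,0x01,0x14] = 52 59 8d 51 52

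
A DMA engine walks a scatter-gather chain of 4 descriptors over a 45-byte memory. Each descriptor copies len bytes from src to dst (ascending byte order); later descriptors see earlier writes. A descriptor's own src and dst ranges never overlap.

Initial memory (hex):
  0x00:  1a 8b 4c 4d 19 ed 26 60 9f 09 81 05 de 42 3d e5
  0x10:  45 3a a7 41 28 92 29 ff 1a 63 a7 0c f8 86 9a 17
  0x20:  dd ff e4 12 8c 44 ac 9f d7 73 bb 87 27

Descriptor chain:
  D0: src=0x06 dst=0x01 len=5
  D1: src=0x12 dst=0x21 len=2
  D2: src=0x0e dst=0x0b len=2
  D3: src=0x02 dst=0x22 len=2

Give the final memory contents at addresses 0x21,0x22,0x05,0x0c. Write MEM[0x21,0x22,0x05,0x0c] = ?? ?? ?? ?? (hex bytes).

MEM[0x21,0x22,0x05,0x0c] = a7 60 81 e5

D0: mem[0x01..0x05] <- [26 60 9f 09 81]
D1: mem[0x21..0x22] <- [a7 41]
D2: mem[0x0b..0x0c] <- [3d e5]
D3: mem[0x22..0x23] <- [60 9f]
query mem[0x21]=0xa7, mem[0x22]=0x60, mem[0x05]=0x81, mem[0x0c]=0xe5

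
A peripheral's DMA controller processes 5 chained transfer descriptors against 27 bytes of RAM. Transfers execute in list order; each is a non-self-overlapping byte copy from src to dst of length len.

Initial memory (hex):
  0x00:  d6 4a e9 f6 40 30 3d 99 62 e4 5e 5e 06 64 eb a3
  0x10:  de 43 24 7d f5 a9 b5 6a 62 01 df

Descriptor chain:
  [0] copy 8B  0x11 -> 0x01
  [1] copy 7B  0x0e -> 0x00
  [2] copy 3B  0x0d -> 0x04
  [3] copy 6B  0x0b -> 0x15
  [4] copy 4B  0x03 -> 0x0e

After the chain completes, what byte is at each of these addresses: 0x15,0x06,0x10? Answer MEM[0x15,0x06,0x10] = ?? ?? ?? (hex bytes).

MEM[0x15,0x06,0x10] = 5e a3 eb

  after D0: wrote 8B at 0x01 = 43247df5a9b56a62
  after D1: wrote 7B at 0x00 = eba3de43247df5
  after D2: wrote 3B at 0x04 = 64eba3
  after D3: wrote 6B at 0x15 = 5e0664eba3de
  after D4: wrote 4B at 0x0e = 4364eba3
query mem[0x15]=0x5e, mem[0x06]=0xa3, mem[0x10]=0xeb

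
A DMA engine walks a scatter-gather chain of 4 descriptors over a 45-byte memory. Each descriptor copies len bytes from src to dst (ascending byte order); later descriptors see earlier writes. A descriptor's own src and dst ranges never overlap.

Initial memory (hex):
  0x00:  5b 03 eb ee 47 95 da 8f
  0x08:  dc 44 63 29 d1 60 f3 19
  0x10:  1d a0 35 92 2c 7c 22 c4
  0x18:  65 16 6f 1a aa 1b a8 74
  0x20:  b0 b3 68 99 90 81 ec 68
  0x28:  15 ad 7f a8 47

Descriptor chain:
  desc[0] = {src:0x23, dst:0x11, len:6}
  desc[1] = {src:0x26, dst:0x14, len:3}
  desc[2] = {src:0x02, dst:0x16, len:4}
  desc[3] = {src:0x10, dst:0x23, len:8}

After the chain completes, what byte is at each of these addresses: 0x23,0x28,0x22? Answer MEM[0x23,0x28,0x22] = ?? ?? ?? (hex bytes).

MEM[0x23,0x28,0x22] = 1d 68 68

  after D0: wrote 6B at 0x11 = 999081ec6815
  after D1: wrote 3B at 0x14 = ec6815
  after D2: wrote 4B at 0x16 = ebee4795
  after D3: wrote 8B at 0x23 = 1d999081ec68ebee
query mem[0x23]=0x1d, mem[0x28]=0x68, mem[0x22]=0x68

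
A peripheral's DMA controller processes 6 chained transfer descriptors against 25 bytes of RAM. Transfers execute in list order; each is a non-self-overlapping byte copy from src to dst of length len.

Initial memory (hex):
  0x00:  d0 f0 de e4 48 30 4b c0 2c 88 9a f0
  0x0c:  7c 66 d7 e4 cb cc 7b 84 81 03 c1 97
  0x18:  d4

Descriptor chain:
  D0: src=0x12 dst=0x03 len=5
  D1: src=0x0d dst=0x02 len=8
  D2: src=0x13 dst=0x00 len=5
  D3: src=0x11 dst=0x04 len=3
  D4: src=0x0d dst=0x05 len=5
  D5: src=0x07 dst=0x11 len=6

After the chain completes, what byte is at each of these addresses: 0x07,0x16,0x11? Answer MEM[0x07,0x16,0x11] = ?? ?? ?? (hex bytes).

MEM[0x07,0x16,0x11] = e4 7c e4

D0: mem[0x03..0x07] <- [7b 84 81 03 c1]
D1: mem[0x02..0x09] <- [66 d7 e4 cb cc 7b 84 81]
D2: mem[0x00..0x04] <- [84 81 03 c1 97]
D3: mem[0x04..0x06] <- [cc 7b 84]
D4: mem[0x05..0x09] <- [66 d7 e4 cb cc]
D5: mem[0x11..0x16] <- [e4 cb cc 9a f0 7c]
query mem[0x07]=0xe4, mem[0x16]=0x7c, mem[0x11]=0xe4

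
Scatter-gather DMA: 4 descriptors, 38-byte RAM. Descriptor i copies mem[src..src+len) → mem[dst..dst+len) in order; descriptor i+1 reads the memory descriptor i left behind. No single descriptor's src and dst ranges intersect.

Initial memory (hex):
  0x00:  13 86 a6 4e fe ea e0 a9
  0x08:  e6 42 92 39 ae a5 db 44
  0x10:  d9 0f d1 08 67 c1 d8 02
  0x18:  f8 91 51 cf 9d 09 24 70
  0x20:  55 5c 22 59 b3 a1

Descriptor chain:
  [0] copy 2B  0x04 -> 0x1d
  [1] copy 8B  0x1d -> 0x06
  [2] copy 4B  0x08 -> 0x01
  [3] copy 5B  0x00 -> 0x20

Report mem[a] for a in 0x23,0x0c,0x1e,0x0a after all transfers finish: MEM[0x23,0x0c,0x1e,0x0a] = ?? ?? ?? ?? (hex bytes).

MEM[0x23,0x0c,0x1e,0x0a] = 5c 59 ea 5c

[0] 0x04->0x1d len=2 : fe ea
[1] 0x1d->0x06 len=8 : fe ea 70 55 5c 22 59 b3
[2] 0x08->0x01 len=4 : 70 55 5c 22
[3] 0x00->0x20 len=5 : 13 70 55 5c 22
query mem[0x23]=0x5c, mem[0x0c]=0x59, mem[0x1e]=0xea, mem[0x0a]=0x5c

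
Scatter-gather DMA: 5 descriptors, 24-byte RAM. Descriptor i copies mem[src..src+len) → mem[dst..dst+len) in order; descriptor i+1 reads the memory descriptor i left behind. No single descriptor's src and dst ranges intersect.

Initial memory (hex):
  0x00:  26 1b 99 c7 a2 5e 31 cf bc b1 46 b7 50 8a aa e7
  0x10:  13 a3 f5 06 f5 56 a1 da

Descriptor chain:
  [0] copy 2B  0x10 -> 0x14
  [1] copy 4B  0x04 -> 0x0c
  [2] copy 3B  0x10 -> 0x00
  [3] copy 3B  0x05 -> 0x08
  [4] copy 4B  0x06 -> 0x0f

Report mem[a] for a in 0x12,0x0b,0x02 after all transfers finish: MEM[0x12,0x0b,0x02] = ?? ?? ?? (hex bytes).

MEM[0x12,0x0b,0x02] = 31 b7 f5

D0: mem[0x14..0x15] <- [13 a3]
D1: mem[0x0c..0x0f] <- [a2 5e 31 cf]
D2: mem[0x00..0x02] <- [13 a3 f5]
D3: mem[0x08..0x0a] <- [5e 31 cf]
D4: mem[0x0f..0x12] <- [31 cf 5e 31]
query mem[0x12]=0x31, mem[0x0b]=0xb7, mem[0x02]=0xf5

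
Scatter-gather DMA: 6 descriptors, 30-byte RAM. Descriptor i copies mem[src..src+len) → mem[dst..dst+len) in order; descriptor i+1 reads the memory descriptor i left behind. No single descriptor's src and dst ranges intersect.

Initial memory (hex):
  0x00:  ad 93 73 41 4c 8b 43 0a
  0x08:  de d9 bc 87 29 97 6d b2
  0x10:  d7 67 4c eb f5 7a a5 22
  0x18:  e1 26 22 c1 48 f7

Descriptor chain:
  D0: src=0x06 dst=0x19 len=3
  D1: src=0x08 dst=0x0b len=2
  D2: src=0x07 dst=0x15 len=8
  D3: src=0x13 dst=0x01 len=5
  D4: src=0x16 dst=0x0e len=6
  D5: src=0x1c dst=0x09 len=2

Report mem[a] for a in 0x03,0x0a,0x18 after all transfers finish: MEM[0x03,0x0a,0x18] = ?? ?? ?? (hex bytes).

MEM[0x03,0x0a,0x18] = 0a f7 bc

D0: mem[0x19..0x1b] <- [43 0a de]
D1: mem[0x0b..0x0c] <- [de d9]
D2: mem[0x15..0x1c] <- [0a de d9 bc de d9 97 6d]
D3: mem[0x01..0x05] <- [eb f5 0a de d9]
D4: mem[0x0e..0x13] <- [de d9 bc de d9 97]
D5: mem[0x09..0x0a] <- [6d f7]
query mem[0x03]=0x0a, mem[0x0a]=0xf7, mem[0x18]=0xbc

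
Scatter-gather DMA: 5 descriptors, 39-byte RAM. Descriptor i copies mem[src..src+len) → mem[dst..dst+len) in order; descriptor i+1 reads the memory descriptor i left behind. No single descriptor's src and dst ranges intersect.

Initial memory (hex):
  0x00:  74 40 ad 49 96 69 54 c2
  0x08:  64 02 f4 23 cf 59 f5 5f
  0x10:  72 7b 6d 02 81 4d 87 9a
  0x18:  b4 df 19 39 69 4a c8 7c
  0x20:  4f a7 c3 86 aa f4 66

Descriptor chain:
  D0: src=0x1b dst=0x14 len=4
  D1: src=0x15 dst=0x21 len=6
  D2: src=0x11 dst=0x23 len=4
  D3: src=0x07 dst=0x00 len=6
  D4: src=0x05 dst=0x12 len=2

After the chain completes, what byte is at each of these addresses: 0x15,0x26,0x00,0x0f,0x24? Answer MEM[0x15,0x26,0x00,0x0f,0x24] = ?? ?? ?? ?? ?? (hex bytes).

MEM[0x15,0x26,0x00,0x0f,0x24] = 69 39 c2 5f 6d

D0: mem[0x14..0x17] <- [39 69 4a c8]
D1: mem[0x21..0x26] <- [69 4a c8 b4 df 19]
D2: mem[0x23..0x26] <- [7b 6d 02 39]
D3: mem[0x00..0x05] <- [c2 64 02 f4 23 cf]
D4: mem[0x12..0x13] <- [cf 54]
query mem[0x15]=0x69, mem[0x26]=0x39, mem[0x00]=0xc2, mem[0x0f]=0x5f, mem[0x24]=0x6d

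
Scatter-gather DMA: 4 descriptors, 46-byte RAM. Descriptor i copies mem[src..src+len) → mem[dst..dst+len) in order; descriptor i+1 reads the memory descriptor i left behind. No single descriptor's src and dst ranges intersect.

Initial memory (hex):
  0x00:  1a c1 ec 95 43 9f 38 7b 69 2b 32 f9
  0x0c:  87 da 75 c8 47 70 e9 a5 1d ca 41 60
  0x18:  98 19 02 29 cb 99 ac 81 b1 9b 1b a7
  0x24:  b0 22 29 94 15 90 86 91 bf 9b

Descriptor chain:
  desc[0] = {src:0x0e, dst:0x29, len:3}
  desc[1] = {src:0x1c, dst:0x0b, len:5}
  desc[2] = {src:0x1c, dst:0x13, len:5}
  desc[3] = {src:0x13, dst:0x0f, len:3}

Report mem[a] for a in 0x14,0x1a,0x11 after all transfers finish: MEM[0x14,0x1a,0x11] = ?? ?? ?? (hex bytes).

  after D0: wrote 3B at 0x29 = 75c847
  after D1: wrote 5B at 0x0b = cb99ac81b1
  after D2: wrote 5B at 0x13 = cb99ac81b1
  after D3: wrote 3B at 0x0f = cb99ac
query mem[0x14]=0x99, mem[0x1a]=0x02, mem[0x11]=0xac

MEM[0x14,0x1a,0x11] = 99 02 ac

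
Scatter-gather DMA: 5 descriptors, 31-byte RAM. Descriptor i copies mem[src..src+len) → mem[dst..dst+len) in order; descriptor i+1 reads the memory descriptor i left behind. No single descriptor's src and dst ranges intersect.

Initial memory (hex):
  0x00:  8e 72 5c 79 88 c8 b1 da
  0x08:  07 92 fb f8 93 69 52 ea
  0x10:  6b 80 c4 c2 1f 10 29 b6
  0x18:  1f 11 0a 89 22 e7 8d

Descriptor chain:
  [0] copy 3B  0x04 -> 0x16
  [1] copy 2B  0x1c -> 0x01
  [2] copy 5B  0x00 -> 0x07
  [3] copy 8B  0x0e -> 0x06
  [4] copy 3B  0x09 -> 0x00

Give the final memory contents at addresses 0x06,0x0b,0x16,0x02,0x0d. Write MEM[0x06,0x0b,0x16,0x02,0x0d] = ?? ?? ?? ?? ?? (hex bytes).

D0: mem[0x16..0x18] <- [88 c8 b1]
D1: mem[0x01..0x02] <- [22 e7]
D2: mem[0x07..0x0b] <- [8e 22 e7 79 88]
D3: mem[0x06..0x0d] <- [52 ea 6b 80 c4 c2 1f 10]
D4: mem[0x00..0x02] <- [80 c4 c2]
query mem[0x06]=0x52, mem[0x0b]=0xc2, mem[0x16]=0x88, mem[0x02]=0xc2, mem[0x0d]=0x10

MEM[0x06,0x0b,0x16,0x02,0x0d] = 52 c2 88 c2 10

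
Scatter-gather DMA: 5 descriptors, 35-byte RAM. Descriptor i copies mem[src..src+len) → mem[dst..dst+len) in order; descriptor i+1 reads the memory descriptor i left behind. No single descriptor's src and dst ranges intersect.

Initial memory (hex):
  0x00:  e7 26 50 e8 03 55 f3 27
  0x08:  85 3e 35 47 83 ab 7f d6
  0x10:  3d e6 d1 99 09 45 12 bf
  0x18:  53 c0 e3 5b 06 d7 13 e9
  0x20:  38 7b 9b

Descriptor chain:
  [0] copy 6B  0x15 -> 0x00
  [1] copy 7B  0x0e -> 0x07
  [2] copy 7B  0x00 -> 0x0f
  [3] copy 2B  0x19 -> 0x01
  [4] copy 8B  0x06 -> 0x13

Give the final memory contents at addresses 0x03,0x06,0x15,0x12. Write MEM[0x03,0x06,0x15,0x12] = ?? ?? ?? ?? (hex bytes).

  after D0: wrote 6B at 0x00 = 4512bf53c0e3
  after D1: wrote 7B at 0x07 = 7fd63de6d19909
  after D2: wrote 7B at 0x0f = 4512bf53c0e3f3
  after D3: wrote 2B at 0x01 = c0e3
  after D4: wrote 8B at 0x13 = f37fd63de6d19909
query mem[0x03]=0x53, mem[0x06]=0xf3, mem[0x15]=0xd6, mem[0x12]=0x53

MEM[0x03,0x06,0x15,0x12] = 53 f3 d6 53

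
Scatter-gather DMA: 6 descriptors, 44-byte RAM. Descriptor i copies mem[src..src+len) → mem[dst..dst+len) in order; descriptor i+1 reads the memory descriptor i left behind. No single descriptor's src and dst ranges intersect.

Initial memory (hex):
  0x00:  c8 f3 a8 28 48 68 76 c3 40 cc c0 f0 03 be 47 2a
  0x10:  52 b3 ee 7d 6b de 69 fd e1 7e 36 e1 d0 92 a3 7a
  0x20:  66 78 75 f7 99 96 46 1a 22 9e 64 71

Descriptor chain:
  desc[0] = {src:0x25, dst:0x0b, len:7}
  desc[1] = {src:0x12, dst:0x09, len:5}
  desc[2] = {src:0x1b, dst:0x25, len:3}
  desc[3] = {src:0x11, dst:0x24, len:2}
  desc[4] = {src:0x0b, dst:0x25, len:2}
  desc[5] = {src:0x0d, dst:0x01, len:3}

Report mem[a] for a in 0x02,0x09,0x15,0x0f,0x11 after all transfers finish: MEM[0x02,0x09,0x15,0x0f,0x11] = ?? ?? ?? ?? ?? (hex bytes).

MEM[0x02,0x09,0x15,0x0f,0x11] = 22 ee de 9e 71

[0] 0x25->0x0b len=7 : 96 46 1a 22 9e 64 71
[1] 0x12->0x09 len=5 : ee 7d 6b de 69
[2] 0x1b->0x25 len=3 : e1 d0 92
[3] 0x11->0x24 len=2 : 71 ee
[4] 0x0b->0x25 len=2 : 6b de
[5] 0x0d->0x01 len=3 : 69 22 9e
query mem[0x02]=0x22, mem[0x09]=0xee, mem[0x15]=0xde, mem[0x0f]=0x9e, mem[0x11]=0x71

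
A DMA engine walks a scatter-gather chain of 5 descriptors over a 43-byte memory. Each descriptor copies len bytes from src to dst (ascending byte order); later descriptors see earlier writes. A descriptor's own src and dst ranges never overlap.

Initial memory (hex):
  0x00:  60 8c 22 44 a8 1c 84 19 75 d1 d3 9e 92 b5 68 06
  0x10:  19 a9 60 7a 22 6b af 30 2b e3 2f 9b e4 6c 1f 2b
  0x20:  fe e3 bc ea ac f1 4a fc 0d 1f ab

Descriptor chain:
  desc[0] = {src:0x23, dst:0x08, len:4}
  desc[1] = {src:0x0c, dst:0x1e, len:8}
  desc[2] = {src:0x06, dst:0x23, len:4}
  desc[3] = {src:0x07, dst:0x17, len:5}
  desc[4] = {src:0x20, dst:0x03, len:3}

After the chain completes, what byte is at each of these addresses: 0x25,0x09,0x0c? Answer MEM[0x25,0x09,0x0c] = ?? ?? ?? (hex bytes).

MEM[0x25,0x09,0x0c] = ea ac 92

D0: mem[0x08..0x0b] <- [ea ac f1 4a]
D1: mem[0x1e..0x25] <- [92 b5 68 06 19 a9 60 7a]
D2: mem[0x23..0x26] <- [84 19 ea ac]
D3: mem[0x17..0x1b] <- [19 ea ac f1 4a]
D4: mem[0x03..0x05] <- [68 06 19]
query mem[0x25]=0xea, mem[0x09]=0xac, mem[0x0c]=0x92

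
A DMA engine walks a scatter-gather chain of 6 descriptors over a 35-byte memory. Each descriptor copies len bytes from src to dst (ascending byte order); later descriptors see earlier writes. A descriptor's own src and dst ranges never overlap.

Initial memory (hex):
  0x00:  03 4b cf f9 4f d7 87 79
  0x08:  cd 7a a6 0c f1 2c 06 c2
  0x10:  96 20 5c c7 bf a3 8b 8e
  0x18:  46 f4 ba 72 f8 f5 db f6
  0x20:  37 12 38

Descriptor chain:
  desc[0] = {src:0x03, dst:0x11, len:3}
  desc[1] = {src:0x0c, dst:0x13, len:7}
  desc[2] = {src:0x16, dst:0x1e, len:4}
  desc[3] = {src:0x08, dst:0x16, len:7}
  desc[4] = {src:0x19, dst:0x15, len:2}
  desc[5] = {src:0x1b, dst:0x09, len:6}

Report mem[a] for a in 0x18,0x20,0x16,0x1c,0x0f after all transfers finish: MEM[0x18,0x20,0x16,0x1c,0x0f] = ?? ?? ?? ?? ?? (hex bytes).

MEM[0x18,0x20,0x16,0x1c,0x0f] = a6 f9 f1 06 c2

  after D0: wrote 3B at 0x11 = f94fd7
  after D1: wrote 7B at 0x13 = f12c06c296f94f
  after D2: wrote 4B at 0x1e = c296f94f
  after D3: wrote 7B at 0x16 = cd7aa60cf12c06
  after D4: wrote 2B at 0x15 = 0cf1
  after D5: wrote 6B at 0x09 = 2c06f5c296f9
query mem[0x18]=0xa6, mem[0x20]=0xf9, mem[0x16]=0xf1, mem[0x1c]=0x06, mem[0x0f]=0xc2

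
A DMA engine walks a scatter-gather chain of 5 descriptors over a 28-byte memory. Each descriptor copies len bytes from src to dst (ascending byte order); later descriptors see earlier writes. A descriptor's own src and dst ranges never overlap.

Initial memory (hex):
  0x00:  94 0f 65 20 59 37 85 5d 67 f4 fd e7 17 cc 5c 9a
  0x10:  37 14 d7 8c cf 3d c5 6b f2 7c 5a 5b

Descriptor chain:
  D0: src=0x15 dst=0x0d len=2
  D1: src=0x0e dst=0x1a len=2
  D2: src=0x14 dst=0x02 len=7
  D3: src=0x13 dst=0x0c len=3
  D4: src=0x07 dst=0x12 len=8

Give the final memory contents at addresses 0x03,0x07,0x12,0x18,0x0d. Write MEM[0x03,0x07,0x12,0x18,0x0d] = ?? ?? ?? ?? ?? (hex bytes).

#0 dst[0x0d+2] := {0x3d,0xc5}
#1 dst[0x1a+2] := {0xc5,0x9a}
#2 dst[0x02+7] := {0xcf,0x3d,0xc5,0x6b,0xf2,0x7c,0xc5}
#3 dst[0x0c+3] := {0x8c,0xcf,0x3d}
#4 dst[0x12+8] := {0x7c,0xc5,0xf4,0xfd,0xe7,0x8c,0xcf,0x3d}
query mem[0x03]=0x3d, mem[0x07]=0x7c, mem[0x12]=0x7c, mem[0x18]=0xcf, mem[0x0d]=0xcf

MEM[0x03,0x07,0x12,0x18,0x0d] = 3d 7c 7c cf cf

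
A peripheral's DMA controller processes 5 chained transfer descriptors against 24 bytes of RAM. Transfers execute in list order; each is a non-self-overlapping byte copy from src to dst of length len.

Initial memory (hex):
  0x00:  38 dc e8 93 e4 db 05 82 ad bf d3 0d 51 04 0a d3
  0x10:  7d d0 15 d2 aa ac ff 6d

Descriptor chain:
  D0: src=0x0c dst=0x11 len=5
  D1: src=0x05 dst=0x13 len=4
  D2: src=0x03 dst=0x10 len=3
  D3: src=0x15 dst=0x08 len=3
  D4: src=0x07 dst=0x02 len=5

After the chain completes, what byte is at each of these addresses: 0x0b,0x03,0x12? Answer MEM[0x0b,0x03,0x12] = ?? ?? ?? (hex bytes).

MEM[0x0b,0x03,0x12] = 0d 82 db

  after D0: wrote 5B at 0x11 = 51040ad37d
  after D1: wrote 4B at 0x13 = db0582ad
  after D2: wrote 3B at 0x10 = 93e4db
  after D3: wrote 3B at 0x08 = 82ad6d
  after D4: wrote 5B at 0x02 = 8282ad6d0d
query mem[0x0b]=0x0d, mem[0x03]=0x82, mem[0x12]=0xdb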